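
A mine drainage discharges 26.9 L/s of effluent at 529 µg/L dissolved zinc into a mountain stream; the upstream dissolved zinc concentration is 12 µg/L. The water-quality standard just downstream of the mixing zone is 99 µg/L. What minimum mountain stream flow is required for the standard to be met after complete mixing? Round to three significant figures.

133 L/s

Set C_mix = 99: (Q·12.00 + 26.90·529.0) / (Q + 26.90) = 99
→ Q = 26.90·(529.0 − 99)/(99 − 12.00) = 133.0 L/s.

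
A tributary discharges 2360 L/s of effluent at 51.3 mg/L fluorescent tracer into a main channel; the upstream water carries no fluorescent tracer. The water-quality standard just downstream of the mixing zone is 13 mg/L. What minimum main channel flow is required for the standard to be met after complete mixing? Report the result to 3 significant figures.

Set C_mix = 13: (Q·0 + 2360·51.30) / (Q + 2360) = 13
→ Q = 2360·(51.30 − 13)/(13 − 0) = 6953 L/s.

6950 L/s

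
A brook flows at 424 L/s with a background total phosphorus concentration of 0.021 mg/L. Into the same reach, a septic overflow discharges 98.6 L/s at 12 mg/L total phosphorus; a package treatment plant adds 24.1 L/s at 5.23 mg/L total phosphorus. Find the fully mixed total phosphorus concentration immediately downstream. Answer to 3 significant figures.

Mixed concentration C = ΣQC/ΣQ = (424.0·0.02100 + 98.60·12.00 + 24.10·5.230) / 546.7 = 1318/546.7 = 2.411 mg/L.

2.41 mg/L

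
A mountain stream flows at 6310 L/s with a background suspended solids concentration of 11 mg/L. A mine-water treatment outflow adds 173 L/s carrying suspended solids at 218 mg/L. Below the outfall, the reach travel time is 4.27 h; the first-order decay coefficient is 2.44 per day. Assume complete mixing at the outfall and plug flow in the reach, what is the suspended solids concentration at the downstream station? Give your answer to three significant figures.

After mixing, C = (6310·11.00 + 173.0·218.0) / 6483 = 107100/6483 = 16.52 mg/L.
Decay over the reach: 16.52·exp(−kt) = 16.52·0.6478 = 10.70 mg/L.

10.7 mg/L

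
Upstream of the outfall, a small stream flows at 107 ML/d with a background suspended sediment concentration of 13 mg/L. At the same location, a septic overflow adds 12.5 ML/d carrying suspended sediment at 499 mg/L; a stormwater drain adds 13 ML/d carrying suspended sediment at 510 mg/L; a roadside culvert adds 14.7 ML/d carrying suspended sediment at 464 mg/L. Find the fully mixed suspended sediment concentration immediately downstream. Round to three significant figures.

143 mg/L

Conservation of mass: C = (107.0·13.00 + 12.50·499.0 + 13.00·510.0 + 14.70·464.0) / 147.2 = 21080/147.2 = 143.2 mg/L.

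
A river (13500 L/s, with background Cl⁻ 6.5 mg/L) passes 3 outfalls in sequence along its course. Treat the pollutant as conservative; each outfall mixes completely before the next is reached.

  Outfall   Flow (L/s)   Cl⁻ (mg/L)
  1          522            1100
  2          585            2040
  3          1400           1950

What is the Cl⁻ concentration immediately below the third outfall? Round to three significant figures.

Outfall 1: combined Q = 14020 L/s; C = (13500·6.500 + 522.0·1100)/14020 = 47.21 mg/L.
Outfall 2: combined Q = 14610 L/s; C = (14020·47.21 + 585.0·2040)/14610 = 127.0 mg/L.
Outfall 3: combined Q = 16010 L/s; C = (14610·127.0 + 1400·1950)/16010 = 286.5 mg/L.

286 mg/L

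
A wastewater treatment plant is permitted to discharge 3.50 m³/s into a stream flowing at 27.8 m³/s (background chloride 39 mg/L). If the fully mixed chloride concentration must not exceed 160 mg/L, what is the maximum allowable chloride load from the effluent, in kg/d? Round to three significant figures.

Mass balance at the limit: 27.80·39.00 + 3.500·Cₑ = 31.30·160 → Cₑ = 1121 mg/L.
Load = 3.500 m³/s × 1121 g/m³ × 86 400 s/d = 339000 kg/d.

339000 kg/d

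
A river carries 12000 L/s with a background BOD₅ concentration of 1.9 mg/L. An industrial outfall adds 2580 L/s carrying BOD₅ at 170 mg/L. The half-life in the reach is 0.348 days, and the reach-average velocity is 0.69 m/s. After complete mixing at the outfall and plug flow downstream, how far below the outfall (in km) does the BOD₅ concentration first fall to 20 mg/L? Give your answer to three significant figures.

Mixed concentration C = ΣQC/ΣQ = (12000·1.900 + 2580·170.0) / 14580 = 461400/14580 = 31.65 mg/L.
Half-life 0.348 d → k = ln 2 / 0.348 = 1.992 d⁻¹.
Set 31.65·exp(−k·t) = 20 → t = ln(31.65/20)/k = 19910 s = 5.529 h.
Distance = v·t = 0.69·19910 = 13730 m = 13.73 km.

13.7 km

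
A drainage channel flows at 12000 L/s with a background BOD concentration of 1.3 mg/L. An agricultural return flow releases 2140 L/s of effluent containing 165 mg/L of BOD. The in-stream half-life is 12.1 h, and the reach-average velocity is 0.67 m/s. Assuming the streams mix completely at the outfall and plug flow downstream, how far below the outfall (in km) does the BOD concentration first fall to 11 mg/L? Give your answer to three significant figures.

Flow-weighted average: C = (12000·1.300 + 2140·165.0) / 14140 = 368700/14140 = 26.07 mg/L.
Half-life 12.1 h → k = ln 2 / 12.1 = 0.05728 h⁻¹ = 1.375 d⁻¹.
Set 26.07·exp(−k·t) = 11 → t = ln(26.07/11)/k = 54240 s = 15.07 h.
Distance = v·t = 0.67·54240 = 36340 m = 36.34 km.

36.3 km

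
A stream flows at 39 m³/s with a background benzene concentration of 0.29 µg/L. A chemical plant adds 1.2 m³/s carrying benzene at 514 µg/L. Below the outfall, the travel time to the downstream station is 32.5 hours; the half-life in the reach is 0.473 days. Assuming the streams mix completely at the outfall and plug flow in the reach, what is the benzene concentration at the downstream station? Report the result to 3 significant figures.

2.15 µg/L

Flow-weighted average: C = (39.00·0.2900 + 1.200·514.0) / 40.20 = 628.1/40.20 = 15.62 µg/L.
Half-life 0.473 d → k = ln 2 / 0.473 = 1.465 d⁻¹.
After decay, C = 15.62 × e^(−kt) = 15.62 × 0.1375 = 2.148 µg/L.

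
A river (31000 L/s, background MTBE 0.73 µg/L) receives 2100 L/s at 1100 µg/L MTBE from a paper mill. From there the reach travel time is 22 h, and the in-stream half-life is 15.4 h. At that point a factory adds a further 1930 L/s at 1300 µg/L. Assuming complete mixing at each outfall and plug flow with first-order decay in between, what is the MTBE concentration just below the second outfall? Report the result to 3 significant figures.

Flow-weighted average: C = (31000·0.7300 + 2100·1100) / 33100 = 2333000/33100 = 70.47 µg/L; combined flow 33100 L/s.
Half-life 15.4 h → k = ln 2 / 15.4 = 0.04501 h⁻¹ = 1.080 d⁻¹.
Applying C = C₀e^(−kt): 70.47 × 0.3715 = 26.18 µg/L.
Second outfall: C = (33100·26.18 + 1930·1300)/35030 = 96.36 µg/L.

96.4 µg/L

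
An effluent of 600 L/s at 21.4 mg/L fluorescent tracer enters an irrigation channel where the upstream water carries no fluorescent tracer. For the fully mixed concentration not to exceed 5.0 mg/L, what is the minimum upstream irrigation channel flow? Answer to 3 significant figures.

Set C_mix = 5.0: (Q·0 + 600.0·21.40) / (Q + 600.0) = 5.0
→ Q = 600.0·(21.40 − 5.0)/(5.0 − 0) = 1968 L/s.

1970 L/s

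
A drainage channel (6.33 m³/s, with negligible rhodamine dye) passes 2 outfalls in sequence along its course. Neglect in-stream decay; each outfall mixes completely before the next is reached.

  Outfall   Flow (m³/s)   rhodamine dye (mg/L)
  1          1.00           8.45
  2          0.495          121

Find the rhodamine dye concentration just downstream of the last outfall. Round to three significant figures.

Below outfall 1: Q → 7.330 m³/s, C = (6.330·0 + 1.000·8.450)/7.330 = 1.153 mg/L.
Below outfall 2: Q → 7.825 m³/s, C = (7.330·1.153 + 0.4950·121.0)/7.825 = 8.734 mg/L.

8.73 mg/L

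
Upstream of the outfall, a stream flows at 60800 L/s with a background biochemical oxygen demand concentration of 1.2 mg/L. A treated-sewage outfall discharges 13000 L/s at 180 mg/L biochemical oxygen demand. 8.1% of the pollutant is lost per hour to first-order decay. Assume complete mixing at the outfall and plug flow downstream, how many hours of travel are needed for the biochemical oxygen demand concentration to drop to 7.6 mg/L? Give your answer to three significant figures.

17.3 h

Conservation of mass: C = (60800·1.200 + 13000·180.0) / 73800 = 2413000/73800 = 32.70 mg/L.
8.1%/h lost → k = −ln(1 − 0.081) = 0.08447 h⁻¹.
32.70·exp(−k·t) = 7.6 → t = ln(32.70/7.6)/k = 62190 s = 17.27 h.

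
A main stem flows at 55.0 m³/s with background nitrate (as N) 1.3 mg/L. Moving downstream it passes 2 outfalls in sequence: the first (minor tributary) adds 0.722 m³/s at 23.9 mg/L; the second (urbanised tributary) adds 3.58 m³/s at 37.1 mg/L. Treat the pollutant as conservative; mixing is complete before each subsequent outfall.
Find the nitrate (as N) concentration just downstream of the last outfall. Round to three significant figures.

After outfall 1: Q = 55.00 + 0.7220 = 55.72 m³/s; C = (55.00·1.300 + 0.7220·23.90)/55.72 = 1.593 mg/L.
After outfall 2: Q = 55.72 + 3.580 = 59.30 m³/s; C = (55.72·1.593 + 3.580·37.10)/59.30 = 3.736 mg/L.

3.74 mg/L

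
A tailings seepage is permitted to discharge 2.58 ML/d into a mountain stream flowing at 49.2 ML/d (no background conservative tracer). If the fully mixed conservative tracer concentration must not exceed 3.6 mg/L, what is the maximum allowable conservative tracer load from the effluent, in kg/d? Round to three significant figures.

Mass balance at the limit: 49.20·0 + 2.580·Cₑ = 51.78·3.6 → Cₑ = 72.25 mg/L.
2.580 ML/d = 0.02986 m³/s. Load = 0.02986 m³/s × 72.25 g/m³ × 86 400 s/d = 186.4 kg/d.

186 kg/d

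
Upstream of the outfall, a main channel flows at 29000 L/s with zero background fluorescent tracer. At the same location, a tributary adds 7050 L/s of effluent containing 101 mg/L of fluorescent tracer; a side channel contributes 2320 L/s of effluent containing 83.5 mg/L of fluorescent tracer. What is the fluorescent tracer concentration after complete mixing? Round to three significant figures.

23.6 mg/L

Mixed concentration C = ΣQC/ΣQ = (29000·0 + 7050·101.0 + 2320·83.50) / 38370 = 905800/38370 = 23.61 mg/L.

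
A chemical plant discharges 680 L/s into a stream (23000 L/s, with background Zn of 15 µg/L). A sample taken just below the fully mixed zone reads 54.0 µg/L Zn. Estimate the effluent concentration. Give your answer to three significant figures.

1370 µg/L

Mass balance: 23000·15.00 + 680.0·Cₑ = 23680·54.00
→ Cₑ = (23680·54.00 − 23000·15.00) / 680.0 = 1373 µg/L.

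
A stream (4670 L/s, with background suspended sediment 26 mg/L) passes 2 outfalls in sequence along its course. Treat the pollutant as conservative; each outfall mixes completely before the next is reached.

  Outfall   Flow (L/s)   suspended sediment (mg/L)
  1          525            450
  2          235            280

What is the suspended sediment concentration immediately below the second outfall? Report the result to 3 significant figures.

78.0 mg/L

Outfall 1: combined Q = 5195 L/s; C = (4670·26.00 + 525.0·450.0)/5195 = 68.85 mg/L.
Outfall 2: combined Q = 5430 L/s; C = (5195·68.85 + 235.0·280.0)/5430 = 77.99 mg/L.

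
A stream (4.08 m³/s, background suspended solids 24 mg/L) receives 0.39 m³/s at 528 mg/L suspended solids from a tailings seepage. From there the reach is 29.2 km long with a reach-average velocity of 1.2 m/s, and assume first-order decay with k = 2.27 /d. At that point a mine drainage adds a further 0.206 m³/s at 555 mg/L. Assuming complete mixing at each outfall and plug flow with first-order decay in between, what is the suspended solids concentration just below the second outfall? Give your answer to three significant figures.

58.7 mg/L

Conservation of mass: C = (4.080·24.00 + 0.3900·528.0) / 4.470 = 303.8/4.470 = 67.97 mg/L; combined flow 4.470 m³/s.
Travel time t = 29.2·1000 / 1.2 = 24330 s = 6.759 h.
First-order decay: C = 67.97·exp(−k·t) = 67.97·0.5277 = 35.87 mg/L.
Second outfall: C = (4.470·35.87 + 0.2060·555.0)/4.676 = 58.74 mg/L.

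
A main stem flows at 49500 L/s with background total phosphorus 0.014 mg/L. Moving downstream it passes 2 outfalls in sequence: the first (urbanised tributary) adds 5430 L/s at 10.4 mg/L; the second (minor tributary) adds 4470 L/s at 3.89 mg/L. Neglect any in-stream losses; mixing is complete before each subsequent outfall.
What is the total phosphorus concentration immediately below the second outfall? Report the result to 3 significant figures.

1.26 mg/L

Outfall 1: combined Q = 54930 L/s; C = (49500·0.01400 + 5430·10.40)/54930 = 1.041 mg/L.
Outfall 2: combined Q = 59400 L/s; C = (54930·1.041 + 4470·3.890)/59400 = 1.255 mg/L.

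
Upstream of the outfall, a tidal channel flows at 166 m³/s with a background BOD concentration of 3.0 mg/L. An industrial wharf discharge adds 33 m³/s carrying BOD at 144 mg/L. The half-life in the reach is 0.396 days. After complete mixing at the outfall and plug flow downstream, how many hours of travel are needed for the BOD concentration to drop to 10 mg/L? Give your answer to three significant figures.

13.3 h

Mixed concentration C = ΣQC/ΣQ = (166.0·3.000 + 33.00·144.0) / 199.0 = 5250/199.0 = 26.38 mg/L.
Half-life 0.396 d → k = ln 2 / 0.396 = 1.750 d⁻¹.
26.38·exp(−k·t) = 10 → t = ln(26.38/10)/k = 47880 s = 13.30 h.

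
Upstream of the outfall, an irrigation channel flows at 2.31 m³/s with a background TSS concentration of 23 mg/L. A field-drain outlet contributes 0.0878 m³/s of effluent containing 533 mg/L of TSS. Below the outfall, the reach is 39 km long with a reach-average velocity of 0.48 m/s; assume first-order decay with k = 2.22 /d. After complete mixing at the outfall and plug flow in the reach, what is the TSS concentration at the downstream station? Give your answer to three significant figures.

Flow-weighted average: C = (2.310·23.00 + 0.08780·533.0) / 2.398 = 99.93/2.398 = 41.67 mg/L.
Travel time t = 39·1000 / 0.48 = 81250 s = 22.57 h.
Decay over the reach: 41.67·exp(−kt) = 41.67·0.1240 = 5.167 mg/L.

5.17 mg/L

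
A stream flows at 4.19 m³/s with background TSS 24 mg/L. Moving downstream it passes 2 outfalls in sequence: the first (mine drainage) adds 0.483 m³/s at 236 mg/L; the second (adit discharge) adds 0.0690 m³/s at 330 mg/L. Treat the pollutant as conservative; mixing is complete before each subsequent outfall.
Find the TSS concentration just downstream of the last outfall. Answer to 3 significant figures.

Outfall 1: combined Q = 4.673 m³/s; C = (4.190·24.00 + 0.4830·236.0)/4.673 = 45.91 mg/L.
Outfall 2: combined Q = 4.742 m³/s; C = (4.673·45.91 + 0.06900·330.0)/4.742 = 50.05 mg/L.

50.0 mg/L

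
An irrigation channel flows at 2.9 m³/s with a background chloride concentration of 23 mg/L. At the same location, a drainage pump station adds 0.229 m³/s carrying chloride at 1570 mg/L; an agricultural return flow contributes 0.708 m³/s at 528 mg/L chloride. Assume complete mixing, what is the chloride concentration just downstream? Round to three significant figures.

209 mg/L

Mixed concentration C = ΣQC/ΣQ = (2.900·23.00 + 0.2290·1570 + 0.7080·528.0) / 3.837 = 800.1/3.837 = 208.5 mg/L.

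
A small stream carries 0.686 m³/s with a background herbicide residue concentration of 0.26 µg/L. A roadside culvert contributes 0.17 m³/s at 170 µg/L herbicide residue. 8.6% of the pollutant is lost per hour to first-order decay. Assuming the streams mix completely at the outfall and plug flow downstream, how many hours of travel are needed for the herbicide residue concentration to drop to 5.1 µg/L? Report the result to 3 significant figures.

Flow-weighted average: C = (0.6860·0.2600 + 0.1700·170.0) / 0.8560 = 29.08/0.8560 = 33.97 µg/L.
8.6%/h lost → k = −ln(1 − 0.086) = 0.08992 h⁻¹.
33.97·exp(−k·t) = 5.1 → t = ln(33.97/5.1)/k = 75910 s = 21.09 h.

21.1 h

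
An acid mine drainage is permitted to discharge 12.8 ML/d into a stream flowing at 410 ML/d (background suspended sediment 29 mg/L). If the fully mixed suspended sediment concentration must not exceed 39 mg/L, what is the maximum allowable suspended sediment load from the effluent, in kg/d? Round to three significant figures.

Mass balance at the limit: 410.0·29.00 + 12.80·Cₑ = 422.8·39 → Cₑ = 359.3 mg/L.
12.80 ML/d = 0.1481 m³/s. Load = 0.1481 m³/s × 359.3 g/m³ × 86 400 s/d = 4599 kg/d.

4600 kg/d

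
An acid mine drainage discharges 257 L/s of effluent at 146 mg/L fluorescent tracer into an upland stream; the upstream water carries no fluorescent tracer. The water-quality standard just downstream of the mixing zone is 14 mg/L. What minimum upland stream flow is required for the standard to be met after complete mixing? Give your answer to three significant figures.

Set C_mix = 14: (Q·0 + 257.0·146.0) / (Q + 257.0) = 14
→ Q = 257.0·(146.0 − 14)/(14 − 0) = 2423 L/s.

2420 L/s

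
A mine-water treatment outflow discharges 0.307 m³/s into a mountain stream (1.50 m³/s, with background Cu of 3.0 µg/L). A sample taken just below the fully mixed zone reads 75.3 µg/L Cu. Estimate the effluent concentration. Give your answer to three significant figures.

429 µg/L

Mass balance: 1.500·3.000 + 0.3070·Cₑ = 1.807·75.30
→ Cₑ = (1.807·75.30 − 1.500·3.000) / 0.3070 = 428.6 µg/L.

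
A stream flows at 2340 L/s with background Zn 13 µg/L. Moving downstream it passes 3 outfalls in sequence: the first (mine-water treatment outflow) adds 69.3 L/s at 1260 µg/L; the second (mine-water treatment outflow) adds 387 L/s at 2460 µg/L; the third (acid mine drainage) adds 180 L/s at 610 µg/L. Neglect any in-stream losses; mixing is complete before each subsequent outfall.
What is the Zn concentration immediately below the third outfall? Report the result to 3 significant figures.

Below outfall 1: Q → 2409 L/s, C = (2340·13.00 + 69.30·1260)/2409 = 48.87 µg/L.
Below outfall 2: Q → 2796 L/s, C = (2409·48.87 + 387.0·2460)/2796 = 382.6 µg/L.
Below outfall 3: Q → 2976 L/s, C = (2796·382.6 + 180.0·610.0)/2976 = 396.3 µg/L.

396 µg/L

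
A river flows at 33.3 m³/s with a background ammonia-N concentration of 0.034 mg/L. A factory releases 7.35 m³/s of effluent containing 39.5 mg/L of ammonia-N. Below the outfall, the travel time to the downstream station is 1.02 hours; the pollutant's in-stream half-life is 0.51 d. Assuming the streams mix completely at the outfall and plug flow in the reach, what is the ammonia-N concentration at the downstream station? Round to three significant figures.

6.77 mg/L

Conservation of mass: C = (33.30·0.03400 + 7.350·39.50) / 40.65 = 291.5/40.65 = 7.170 mg/L.
Half-life 0.51 d → k = ln 2 / 0.51 = 1.359 d⁻¹.
First-order decay: C = 7.170·exp(−k·t) = 7.170·0.9439 = 6.768 mg/L.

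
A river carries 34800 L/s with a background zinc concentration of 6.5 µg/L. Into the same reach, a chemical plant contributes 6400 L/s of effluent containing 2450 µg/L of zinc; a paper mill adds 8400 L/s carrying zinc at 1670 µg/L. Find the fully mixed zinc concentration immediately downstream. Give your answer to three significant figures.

604 µg/L

Mixed concentration C = ΣQC/ΣQ = (34800·6.500 + 6400·2450 + 8400·1670) / 49600 = 29930000/49600 = 603.5 µg/L.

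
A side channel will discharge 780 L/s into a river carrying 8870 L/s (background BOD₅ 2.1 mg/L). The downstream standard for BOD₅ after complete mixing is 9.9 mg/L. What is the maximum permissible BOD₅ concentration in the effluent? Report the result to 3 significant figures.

At the limit, (Qr·Cr + Qe·Cₑ)/(Qr + Qe) = 9.9:
Cₑ = (9650·9.9 − 8870·2.100) / 780.0 = 98.60 mg/L.

98.6 mg/L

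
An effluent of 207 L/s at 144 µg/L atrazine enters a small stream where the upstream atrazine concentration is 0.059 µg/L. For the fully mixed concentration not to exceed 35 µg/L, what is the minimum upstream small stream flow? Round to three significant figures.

646 L/s

Set C_mix = 35: (Q·0.05900 + 207.0·144.0) / (Q + 207.0) = 35
→ Q = 207.0·(144.0 − 35)/(35 − 0.05900) = 645.7 L/s.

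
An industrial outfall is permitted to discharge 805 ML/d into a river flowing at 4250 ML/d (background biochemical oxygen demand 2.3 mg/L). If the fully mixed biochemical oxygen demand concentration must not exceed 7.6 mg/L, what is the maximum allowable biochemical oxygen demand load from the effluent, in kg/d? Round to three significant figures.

Mass balance at the limit: 4250·2.300 + 805.0·Cₑ = 5055·7.6 → Cₑ = 35.58 mg/L.
805.0 ML/d = 9.317 m³/s. Load = 9.317 m³/s × 35.58 g/m³ × 86 400 s/d = 28640 kg/d.

28600 kg/d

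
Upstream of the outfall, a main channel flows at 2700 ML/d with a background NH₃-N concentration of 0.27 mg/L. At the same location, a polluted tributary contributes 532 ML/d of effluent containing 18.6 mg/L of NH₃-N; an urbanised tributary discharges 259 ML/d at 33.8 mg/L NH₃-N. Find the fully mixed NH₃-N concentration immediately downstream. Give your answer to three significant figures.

5.55 mg/L

After mixing, C = (2700·0.2700 + 532.0·18.60 + 259.0·33.80) / 3491 = 19380/3491 = 5.551 mg/L.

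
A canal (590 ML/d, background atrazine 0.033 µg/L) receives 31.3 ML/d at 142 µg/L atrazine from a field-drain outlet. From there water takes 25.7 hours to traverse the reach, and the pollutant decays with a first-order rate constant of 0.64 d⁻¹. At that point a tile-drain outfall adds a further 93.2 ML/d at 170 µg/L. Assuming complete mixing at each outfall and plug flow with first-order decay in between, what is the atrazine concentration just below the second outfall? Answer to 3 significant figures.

25.3 µg/L

After mixing, C = (590.0·0.03300 + 31.30·142.0) / 621.3 = 4464/621.3 = 7.185 µg/L; combined flow 621.3 ML/d.
Applying C = C₀e^(−kt): 7.185 × 0.5039 = 3.621 µg/L.
At the second outfall, C = (621.3·3.621 + 93.20·170.0) / (621.3 + 93.20) = 25.32 µg/L.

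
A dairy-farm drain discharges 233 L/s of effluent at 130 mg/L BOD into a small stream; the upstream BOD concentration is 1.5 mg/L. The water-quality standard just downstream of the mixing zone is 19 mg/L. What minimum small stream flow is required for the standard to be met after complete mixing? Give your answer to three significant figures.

1480 L/s

Set C_mix = 19: (Q·1.500 + 233.0·130.0) / (Q + 233.0) = 19
→ Q = 233.0·(130.0 − 19)/(19 − 1.500) = 1478 L/s.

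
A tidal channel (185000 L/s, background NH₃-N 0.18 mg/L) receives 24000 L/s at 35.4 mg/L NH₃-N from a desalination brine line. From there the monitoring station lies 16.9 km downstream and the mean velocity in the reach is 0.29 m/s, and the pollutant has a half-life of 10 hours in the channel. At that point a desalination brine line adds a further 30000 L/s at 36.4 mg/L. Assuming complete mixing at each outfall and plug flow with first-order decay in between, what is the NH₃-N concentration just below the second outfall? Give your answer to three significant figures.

5.77 mg/L

Flow-weighted average: C = (185000·0.1800 + 24000·35.40) / 209000 = 882900/209000 = 4.224 mg/L; combined flow 209000 L/s.
Travel time t = 16.9·1000 / 0.29 = 58280 s = 16.19 h.
Half-life 10 h → k = ln 2 / 10 = 0.06931 h⁻¹ = 1.664 d⁻¹.
Decay over the reach: 4.224·exp(−kt) = 4.224·0.3256 = 1.376 mg/L.
Second outfall: C = (209000·1.376 + 30000·36.40)/239000 = 5.772 mg/L.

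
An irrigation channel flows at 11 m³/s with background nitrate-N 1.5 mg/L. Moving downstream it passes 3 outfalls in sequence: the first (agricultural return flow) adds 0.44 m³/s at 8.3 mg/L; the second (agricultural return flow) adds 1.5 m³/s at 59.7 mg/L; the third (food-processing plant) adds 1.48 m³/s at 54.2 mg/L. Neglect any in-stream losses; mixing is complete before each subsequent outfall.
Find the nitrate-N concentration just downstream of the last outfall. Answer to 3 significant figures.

Outfall 1: combined Q = 11.44 m³/s; C = (11.00·1.500 + 0.4400·8.300)/11.44 = 1.762 mg/L.
Outfall 2: combined Q = 12.94 m³/s; C = (11.44·1.762 + 1.500·59.70)/12.94 = 8.478 mg/L.
Outfall 3: combined Q = 14.42 m³/s; C = (12.94·8.478 + 1.480·54.20)/14.42 = 13.17 mg/L.

13.2 mg/L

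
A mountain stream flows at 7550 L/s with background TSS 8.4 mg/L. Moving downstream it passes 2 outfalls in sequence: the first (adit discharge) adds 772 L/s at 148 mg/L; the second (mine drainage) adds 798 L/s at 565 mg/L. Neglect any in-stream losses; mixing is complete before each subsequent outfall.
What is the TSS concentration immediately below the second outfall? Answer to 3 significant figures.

68.9 mg/L

After outfall 1: Q = 7550 + 772.0 = 8322 L/s; C = (7550·8.400 + 772.0·148.0)/8322 = 21.35 mg/L.
After outfall 2: Q = 8322 + 798.0 = 9120 L/s; C = (8322·21.35 + 798.0·565.0)/9120 = 68.92 mg/L.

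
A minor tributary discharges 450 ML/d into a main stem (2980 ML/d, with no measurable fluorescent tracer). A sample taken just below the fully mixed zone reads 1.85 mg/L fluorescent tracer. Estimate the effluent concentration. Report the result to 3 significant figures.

Mass balance: 2980·0 + 450.0·Cₑ = 3430·1.850
→ Cₑ = (3430·1.850 − 2980·0) / 450.0 = 14.10 mg/L.

14.1 mg/L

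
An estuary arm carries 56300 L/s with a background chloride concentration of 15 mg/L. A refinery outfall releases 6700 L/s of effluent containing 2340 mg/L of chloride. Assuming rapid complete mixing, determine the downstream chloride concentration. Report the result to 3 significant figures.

Flow-weighted average: C = (56300·15.00 + 6700·2340) / 63000 = 16520000/63000 = 262.3 mg/L.

262 mg/L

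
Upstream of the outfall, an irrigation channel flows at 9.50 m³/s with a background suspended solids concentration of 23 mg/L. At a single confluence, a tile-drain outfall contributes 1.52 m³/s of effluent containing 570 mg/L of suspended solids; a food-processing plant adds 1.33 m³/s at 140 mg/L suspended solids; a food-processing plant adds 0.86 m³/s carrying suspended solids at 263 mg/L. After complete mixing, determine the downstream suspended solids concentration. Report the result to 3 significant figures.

113 mg/L

Mixed concentration C = ΣQC/ΣQ = (9.500·23.00 + 1.520·570.0 + 1.330·140.0 + 0.8600·263.0) / 13.21 = 1497/13.21 = 113.3 mg/L.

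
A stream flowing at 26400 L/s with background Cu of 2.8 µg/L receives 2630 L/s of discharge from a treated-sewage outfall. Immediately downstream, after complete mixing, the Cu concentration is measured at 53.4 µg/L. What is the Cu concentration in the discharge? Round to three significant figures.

561 µg/L

Mass balance: 26400·2.800 + 2630·Cₑ = 29030·53.40
→ Cₑ = (29030·53.40 − 26400·2.800) / 2630 = 561.3 µg/L.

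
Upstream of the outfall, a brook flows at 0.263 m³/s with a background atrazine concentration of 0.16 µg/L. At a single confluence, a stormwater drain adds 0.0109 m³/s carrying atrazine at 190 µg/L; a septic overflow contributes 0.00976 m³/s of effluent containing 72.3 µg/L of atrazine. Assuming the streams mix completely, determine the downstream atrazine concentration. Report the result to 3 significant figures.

Mass balance: C = (0.2630·0.1600 + 0.01090·190.0 + 0.009760·72.30) / 0.2837 = 2.819/0.2837 = 9.937 µg/L.

9.94 µg/L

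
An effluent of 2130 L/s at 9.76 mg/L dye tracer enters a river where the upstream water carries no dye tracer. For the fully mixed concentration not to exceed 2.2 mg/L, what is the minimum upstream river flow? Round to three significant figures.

7320 L/s

Set C_mix = 2.2: (Q·0 + 2130·9.760) / (Q + 2130) = 2.2
→ Q = 2130·(9.760 − 2.2)/(2.2 − 0) = 7319 L/s.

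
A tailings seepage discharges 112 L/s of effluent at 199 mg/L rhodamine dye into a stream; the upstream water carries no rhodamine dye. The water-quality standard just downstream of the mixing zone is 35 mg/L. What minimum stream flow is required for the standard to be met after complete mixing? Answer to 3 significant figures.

525 L/s

Set C_mix = 35: (Q·0 + 112.0·199.0) / (Q + 112.0) = 35
→ Q = 112.0·(199.0 − 35)/(35 − 0) = 524.8 L/s.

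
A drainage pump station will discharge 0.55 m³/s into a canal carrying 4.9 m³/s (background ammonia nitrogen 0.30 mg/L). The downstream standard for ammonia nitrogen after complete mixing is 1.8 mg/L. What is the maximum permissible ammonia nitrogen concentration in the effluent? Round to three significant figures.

15.2 mg/L

At the limit, (Qr·Cr + Qe·Cₑ)/(Qr + Qe) = 1.8:
Cₑ = (5.450·1.8 − 4.900·0.3000) / 0.5500 = 15.16 mg/L.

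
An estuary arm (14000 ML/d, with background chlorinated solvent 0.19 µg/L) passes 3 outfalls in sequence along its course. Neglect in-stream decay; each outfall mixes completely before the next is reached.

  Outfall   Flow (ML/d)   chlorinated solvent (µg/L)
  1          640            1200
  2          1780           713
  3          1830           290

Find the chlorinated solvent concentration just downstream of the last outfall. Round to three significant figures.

141 µg/L

After outfall 1: Q = 14000 + 640.0 = 14640 ML/d; C = (14000·0.1900 + 640.0·1200)/14640 = 52.64 µg/L.
After outfall 2: Q = 14640 + 1780 = 16420 ML/d; C = (14640·52.64 + 1780·713.0)/16420 = 124.2 µg/L.
After outfall 3: Q = 16420 + 1830 = 18250 ML/d; C = (16420·124.2 + 1830·290.0)/18250 = 140.8 µg/L.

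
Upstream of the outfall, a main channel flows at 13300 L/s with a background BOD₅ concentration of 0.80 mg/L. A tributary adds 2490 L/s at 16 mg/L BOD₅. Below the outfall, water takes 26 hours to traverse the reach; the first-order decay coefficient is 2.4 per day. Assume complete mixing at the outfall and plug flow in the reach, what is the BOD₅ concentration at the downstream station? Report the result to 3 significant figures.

Conservation of mass: C = (13300·0.8000 + 2490·16.00) / 15790 = 50480/15790 = 3.197 mg/L.
Decay over the reach: 3.197·exp(−kt) = 3.197·0.07427 = 0.2374 mg/L.

0.237 mg/L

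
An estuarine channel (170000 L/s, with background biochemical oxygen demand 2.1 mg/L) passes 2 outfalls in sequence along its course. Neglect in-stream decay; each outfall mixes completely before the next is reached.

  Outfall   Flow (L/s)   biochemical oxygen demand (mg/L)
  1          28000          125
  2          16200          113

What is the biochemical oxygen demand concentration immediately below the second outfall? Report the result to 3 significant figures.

Outfall 1: combined Q = 198000 L/s; C = (170000·2.100 + 28000·125.0)/198000 = 19.48 mg/L.
Outfall 2: combined Q = 214200 L/s; C = (198000·19.48 + 16200·113.0)/214200 = 26.55 mg/L.

26.6 mg/L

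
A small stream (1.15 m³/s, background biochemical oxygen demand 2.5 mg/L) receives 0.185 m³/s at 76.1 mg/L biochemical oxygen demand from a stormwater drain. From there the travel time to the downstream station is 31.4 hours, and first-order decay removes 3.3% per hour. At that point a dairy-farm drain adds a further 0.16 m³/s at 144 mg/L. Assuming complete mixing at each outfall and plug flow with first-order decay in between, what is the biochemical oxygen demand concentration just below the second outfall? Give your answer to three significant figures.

Mixed concentration C = ΣQC/ΣQ = (1.150·2.500 + 0.1850·76.10) / 1.335 = 16.95/1.335 = 12.70 mg/L; combined flow 1.335 m³/s.
3.3%/h lost → k = −ln(1 − 0.033) = 0.03356 h⁻¹.
Decay over the reach: 12.70·exp(−kt) = 12.70·0.3487 = 4.428 mg/L.
At the second outfall, C = (1.335·4.428 + 0.1600·144.0) / (1.335 + 0.1600) = 19.37 mg/L.

19.4 mg/L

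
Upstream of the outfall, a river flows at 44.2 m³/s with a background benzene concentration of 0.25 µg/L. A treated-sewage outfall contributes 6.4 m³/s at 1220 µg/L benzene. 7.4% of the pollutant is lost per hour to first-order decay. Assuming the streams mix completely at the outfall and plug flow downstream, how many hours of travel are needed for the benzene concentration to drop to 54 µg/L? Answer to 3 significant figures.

Mass balance: C = (44.20·0.2500 + 6.400·1220) / 50.60 = 7819/50.60 = 154.5 µg/L.
7.4%/h lost → k = −ln(1 − 0.074) = 0.07688 h⁻¹.
154.5·exp(−k·t) = 54 → t = ln(154.5/54)/k = 49230 s = 13.68 h.

13.7 h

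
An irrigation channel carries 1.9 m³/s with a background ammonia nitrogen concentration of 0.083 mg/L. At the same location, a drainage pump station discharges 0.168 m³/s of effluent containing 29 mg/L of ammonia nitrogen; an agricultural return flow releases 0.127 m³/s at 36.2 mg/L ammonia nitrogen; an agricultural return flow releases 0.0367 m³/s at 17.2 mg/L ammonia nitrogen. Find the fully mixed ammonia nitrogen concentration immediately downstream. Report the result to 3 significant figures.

Flow-weighted average: C = (1.900·0.08300 + 0.1680·29.00 + 0.1270·36.20 + 0.03670·17.20) / 2.232 = 10.26/2.232 = 4.597 mg/L.

4.60 mg/L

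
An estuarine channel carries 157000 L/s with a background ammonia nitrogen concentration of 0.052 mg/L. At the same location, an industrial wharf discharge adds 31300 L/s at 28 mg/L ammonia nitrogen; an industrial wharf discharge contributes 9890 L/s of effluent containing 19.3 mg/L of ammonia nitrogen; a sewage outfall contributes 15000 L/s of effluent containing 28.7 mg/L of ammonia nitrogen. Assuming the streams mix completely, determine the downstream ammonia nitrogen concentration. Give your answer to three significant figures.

7.06 mg/L

Conservation of mass: C = (157000·0.05200 + 31300·28.00 + 9890·19.30 + 15000·28.70) / 213200 = 1506000/213200 = 7.064 mg/L.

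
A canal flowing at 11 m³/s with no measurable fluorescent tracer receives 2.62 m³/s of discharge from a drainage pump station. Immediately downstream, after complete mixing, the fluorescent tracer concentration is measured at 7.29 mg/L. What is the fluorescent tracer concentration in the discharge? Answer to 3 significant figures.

Mass balance: 11.00·0 + 2.620·Cₑ = 13.62·7.290
→ Cₑ = (13.62·7.290 − 11.00·0) / 2.620 = 37.90 mg/L.

37.9 mg/L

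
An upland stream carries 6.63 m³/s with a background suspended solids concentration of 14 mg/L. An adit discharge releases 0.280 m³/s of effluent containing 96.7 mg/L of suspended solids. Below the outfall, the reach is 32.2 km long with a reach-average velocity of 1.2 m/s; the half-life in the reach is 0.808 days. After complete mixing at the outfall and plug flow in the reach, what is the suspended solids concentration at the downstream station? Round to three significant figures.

Flow-weighted average: C = (6.630·14.00 + 0.2800·96.70) / 6.910 = 119.9/6.910 = 17.35 mg/L.
Travel time t = 32.2·1000 / 1.2 = 26830 s = 7.454 h.
Half-life 0.808 d → k = ln 2 / 0.808 = 0.8579 d⁻¹.
First-order decay: C = 17.35·exp(−k·t) = 17.35·0.7661 = 13.29 mg/L.

13.3 mg/L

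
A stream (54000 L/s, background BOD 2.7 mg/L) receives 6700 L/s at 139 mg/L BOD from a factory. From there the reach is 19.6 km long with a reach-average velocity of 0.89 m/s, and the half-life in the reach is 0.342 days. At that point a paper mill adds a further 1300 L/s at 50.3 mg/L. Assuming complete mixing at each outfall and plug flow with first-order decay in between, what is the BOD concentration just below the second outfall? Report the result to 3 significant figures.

Mixed concentration C = ΣQC/ΣQ = (54000·2.700 + 6700·139.0) / 60700 = 1077000/60700 = 17.74 mg/L; combined flow 60700 L/s.
Travel time t = 19.6·1000 / 0.89 = 22020 s = 6.117 h.
Half-life 0.342 d → k = ln 2 / 0.342 = 2.027 d⁻¹.
Decay over the reach: 17.74·exp(−kt) = 17.74·0.5965 = 10.59 mg/L.
At the second outfall, C = (60700·10.59 + 1300·50.30) / (60700 + 1300) = 11.42 mg/L.

11.4 mg/L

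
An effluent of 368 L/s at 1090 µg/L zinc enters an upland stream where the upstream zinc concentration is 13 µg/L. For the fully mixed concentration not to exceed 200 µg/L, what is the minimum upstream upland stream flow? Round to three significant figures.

1750 L/s

Set C_mix = 200: (Q·13.00 + 368.0·1090) / (Q + 368.0) = 200
→ Q = 368.0·(1090 − 200)/(200 − 13.00) = 1751 L/s.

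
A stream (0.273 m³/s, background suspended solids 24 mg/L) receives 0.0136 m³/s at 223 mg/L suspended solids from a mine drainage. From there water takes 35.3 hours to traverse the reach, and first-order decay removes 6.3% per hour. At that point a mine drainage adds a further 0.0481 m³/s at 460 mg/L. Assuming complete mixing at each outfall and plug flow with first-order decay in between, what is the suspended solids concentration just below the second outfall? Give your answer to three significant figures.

69.0 mg/L

Mass balance: C = (0.2730·24.00 + 0.01360·223.0) / 0.2866 = 9.585/0.2866 = 33.44 mg/L; combined flow 0.2866 m³/s.
6.3%/h lost → k = −ln(1 − 0.063) = 0.06507 h⁻¹.
Decay over the reach: 33.44·exp(−kt) = 33.44·0.1006 = 3.363 mg/L.
Second outfall: C = (0.2866·3.363 + 0.04810·460.0)/0.3347 = 68.99 mg/L.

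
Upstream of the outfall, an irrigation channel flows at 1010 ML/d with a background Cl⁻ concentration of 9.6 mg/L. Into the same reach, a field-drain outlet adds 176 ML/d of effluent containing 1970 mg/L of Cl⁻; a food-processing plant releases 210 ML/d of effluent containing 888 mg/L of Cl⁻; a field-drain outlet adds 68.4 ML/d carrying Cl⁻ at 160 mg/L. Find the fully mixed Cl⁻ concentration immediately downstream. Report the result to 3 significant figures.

Conservation of mass: C = (1010·9.600 + 176.0·1970 + 210.0·888.0 + 68.40·160.0) / 1464 = 553800/1464 = 378.2 mg/L.

378 mg/L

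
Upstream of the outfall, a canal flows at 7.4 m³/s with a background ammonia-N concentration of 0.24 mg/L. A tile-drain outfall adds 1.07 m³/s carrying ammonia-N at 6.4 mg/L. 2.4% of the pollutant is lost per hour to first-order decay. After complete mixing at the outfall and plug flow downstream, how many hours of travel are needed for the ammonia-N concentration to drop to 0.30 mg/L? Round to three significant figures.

50.3 h

Mixed concentration C = ΣQC/ΣQ = (7.400·0.2400 + 1.070·6.400) / 8.470 = 8.624/8.470 = 1.018 mg/L.
2.4%/h lost → k = −ln(1 − 0.024) = 0.02429 h⁻¹.
1.018·exp(−k·t) = 0.30 → t = ln(1.018/0.30)/k = 181100 s = 50.30 h.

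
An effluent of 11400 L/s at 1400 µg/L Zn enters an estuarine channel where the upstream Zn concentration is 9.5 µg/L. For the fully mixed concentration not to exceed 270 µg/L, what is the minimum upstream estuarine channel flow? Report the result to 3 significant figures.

Set C_mix = 270: (Q·9.500 + 11400·1400) / (Q + 11400) = 270
→ Q = 11400·(1400 − 270)/(270 − 9.500) = 49450 L/s.

49500 L/s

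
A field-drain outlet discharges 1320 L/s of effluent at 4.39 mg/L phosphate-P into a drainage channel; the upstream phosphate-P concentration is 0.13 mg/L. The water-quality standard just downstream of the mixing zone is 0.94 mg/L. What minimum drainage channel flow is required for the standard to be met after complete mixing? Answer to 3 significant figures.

5620 L/s

Set C_mix = 0.94: (Q·0.1300 + 1320·4.390) / (Q + 1320) = 0.94
→ Q = 1320·(4.390 − 0.94)/(0.94 − 0.1300) = 5622 L/s.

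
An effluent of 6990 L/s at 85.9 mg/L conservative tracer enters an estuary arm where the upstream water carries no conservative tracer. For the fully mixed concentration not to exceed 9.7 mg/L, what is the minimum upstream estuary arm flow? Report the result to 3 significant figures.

Set C_mix = 9.7: (Q·0 + 6990·85.90) / (Q + 6990) = 9.7
→ Q = 6990·(85.90 − 9.7)/(9.7 − 0) = 54910 L/s.

54900 L/s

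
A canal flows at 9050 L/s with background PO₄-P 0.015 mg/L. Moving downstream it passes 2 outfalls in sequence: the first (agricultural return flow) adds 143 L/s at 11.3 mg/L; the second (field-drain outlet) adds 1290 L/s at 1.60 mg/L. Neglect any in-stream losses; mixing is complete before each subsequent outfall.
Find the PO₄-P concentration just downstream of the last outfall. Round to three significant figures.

Below outfall 1: Q → 9193 L/s, C = (9050·0.01500 + 143.0·11.30)/9193 = 0.1905 mg/L.
Below outfall 2: Q → 10480 L/s, C = (9193·0.1905 + 1290·1.600)/10480 = 0.3640 mg/L.

0.364 mg/L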